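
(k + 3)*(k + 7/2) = k^2 + 13*k/2 + 21/2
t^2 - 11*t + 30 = (t - 6)*(t - 5)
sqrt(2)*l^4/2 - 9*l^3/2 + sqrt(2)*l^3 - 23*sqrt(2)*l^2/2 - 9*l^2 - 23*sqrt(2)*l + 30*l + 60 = (l - 6*sqrt(2))*(l - sqrt(2))*(l + 5*sqrt(2)/2)*(sqrt(2)*l/2 + sqrt(2))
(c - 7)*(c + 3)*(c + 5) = c^3 + c^2 - 41*c - 105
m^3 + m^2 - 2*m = m*(m - 1)*(m + 2)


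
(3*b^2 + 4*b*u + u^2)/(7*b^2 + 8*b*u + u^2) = (3*b + u)/(7*b + u)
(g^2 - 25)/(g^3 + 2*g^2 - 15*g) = (g - 5)/(g*(g - 3))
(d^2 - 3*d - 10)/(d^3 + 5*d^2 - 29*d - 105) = (d + 2)/(d^2 + 10*d + 21)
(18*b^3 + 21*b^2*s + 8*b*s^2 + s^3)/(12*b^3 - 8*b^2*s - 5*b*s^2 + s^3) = (9*b^2 + 6*b*s + s^2)/(6*b^2 - 7*b*s + s^2)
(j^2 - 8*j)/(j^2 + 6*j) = (j - 8)/(j + 6)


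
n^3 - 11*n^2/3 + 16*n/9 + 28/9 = (n - 7/3)*(n - 2)*(n + 2/3)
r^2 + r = r*(r + 1)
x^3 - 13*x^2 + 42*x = x*(x - 7)*(x - 6)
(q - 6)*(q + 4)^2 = q^3 + 2*q^2 - 32*q - 96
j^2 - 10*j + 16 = (j - 8)*(j - 2)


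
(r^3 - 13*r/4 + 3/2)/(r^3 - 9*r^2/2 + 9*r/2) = (r^2 + 3*r/2 - 1)/(r*(r - 3))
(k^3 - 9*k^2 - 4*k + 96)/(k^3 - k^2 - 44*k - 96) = (k - 4)/(k + 4)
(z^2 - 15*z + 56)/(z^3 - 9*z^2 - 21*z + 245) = (z - 8)/(z^2 - 2*z - 35)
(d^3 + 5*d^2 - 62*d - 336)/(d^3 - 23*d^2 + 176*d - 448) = (d^2 + 13*d + 42)/(d^2 - 15*d + 56)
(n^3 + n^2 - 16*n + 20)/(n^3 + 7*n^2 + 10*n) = (n^2 - 4*n + 4)/(n*(n + 2))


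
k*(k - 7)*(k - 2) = k^3 - 9*k^2 + 14*k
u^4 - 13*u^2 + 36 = (u - 3)*(u - 2)*(u + 2)*(u + 3)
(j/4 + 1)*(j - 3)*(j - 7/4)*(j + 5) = j^4/4 + 17*j^3/16 - 35*j^2/8 - 191*j/16 + 105/4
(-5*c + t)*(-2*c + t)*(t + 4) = 10*c^2*t + 40*c^2 - 7*c*t^2 - 28*c*t + t^3 + 4*t^2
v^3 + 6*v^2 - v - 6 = (v - 1)*(v + 1)*(v + 6)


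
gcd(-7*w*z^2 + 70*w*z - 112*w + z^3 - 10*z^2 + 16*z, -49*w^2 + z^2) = -7*w + z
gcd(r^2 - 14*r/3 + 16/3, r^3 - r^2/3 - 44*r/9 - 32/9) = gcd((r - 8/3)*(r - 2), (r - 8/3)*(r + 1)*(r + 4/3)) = r - 8/3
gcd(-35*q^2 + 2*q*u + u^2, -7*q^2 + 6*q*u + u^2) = 7*q + u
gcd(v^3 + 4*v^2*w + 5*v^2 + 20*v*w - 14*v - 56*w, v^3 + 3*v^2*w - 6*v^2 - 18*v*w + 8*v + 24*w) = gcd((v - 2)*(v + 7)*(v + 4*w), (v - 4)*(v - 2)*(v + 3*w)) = v - 2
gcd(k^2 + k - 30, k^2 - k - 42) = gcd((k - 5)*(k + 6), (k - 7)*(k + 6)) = k + 6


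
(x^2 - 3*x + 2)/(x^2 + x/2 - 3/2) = 2*(x - 2)/(2*x + 3)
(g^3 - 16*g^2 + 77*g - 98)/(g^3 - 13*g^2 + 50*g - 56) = (g - 7)/(g - 4)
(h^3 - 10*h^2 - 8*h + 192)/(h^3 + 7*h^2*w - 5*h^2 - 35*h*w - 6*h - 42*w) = (h^2 - 4*h - 32)/(h^2 + 7*h*w + h + 7*w)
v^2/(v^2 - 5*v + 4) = v^2/(v^2 - 5*v + 4)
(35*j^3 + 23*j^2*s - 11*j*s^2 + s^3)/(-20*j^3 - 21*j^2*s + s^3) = (-7*j + s)/(4*j + s)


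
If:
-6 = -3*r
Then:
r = 2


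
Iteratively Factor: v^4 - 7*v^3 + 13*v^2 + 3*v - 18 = (v - 3)*(v^3 - 4*v^2 + v + 6) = (v - 3)*(v + 1)*(v^2 - 5*v + 6) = (v - 3)*(v - 2)*(v + 1)*(v - 3)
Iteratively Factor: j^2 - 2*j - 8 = (j - 4)*(j + 2)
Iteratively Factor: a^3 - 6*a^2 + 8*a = (a)*(a^2 - 6*a + 8) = a*(a - 4)*(a - 2)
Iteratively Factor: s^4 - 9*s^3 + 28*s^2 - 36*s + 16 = (s - 1)*(s^3 - 8*s^2 + 20*s - 16) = (s - 2)*(s - 1)*(s^2 - 6*s + 8) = (s - 2)^2*(s - 1)*(s - 4)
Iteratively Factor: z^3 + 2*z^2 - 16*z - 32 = (z + 4)*(z^2 - 2*z - 8) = (z + 2)*(z + 4)*(z - 4)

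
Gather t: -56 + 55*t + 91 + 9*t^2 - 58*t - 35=9*t^2 - 3*t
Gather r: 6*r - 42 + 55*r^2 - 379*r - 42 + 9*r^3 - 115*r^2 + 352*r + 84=9*r^3 - 60*r^2 - 21*r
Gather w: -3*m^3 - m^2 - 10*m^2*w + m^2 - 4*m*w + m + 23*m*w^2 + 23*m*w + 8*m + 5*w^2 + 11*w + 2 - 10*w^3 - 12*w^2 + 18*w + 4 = -3*m^3 + 9*m - 10*w^3 + w^2*(23*m - 7) + w*(-10*m^2 + 19*m + 29) + 6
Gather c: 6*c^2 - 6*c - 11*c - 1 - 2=6*c^2 - 17*c - 3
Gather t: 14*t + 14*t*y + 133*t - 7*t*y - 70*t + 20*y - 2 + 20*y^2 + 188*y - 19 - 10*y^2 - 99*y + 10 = t*(7*y + 77) + 10*y^2 + 109*y - 11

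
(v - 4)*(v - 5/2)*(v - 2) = v^3 - 17*v^2/2 + 23*v - 20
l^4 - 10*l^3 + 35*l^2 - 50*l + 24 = (l - 4)*(l - 3)*(l - 2)*(l - 1)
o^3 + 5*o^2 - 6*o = o*(o - 1)*(o + 6)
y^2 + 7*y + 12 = (y + 3)*(y + 4)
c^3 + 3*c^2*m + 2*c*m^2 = c*(c + m)*(c + 2*m)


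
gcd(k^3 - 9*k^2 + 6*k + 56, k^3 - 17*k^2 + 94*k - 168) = k^2 - 11*k + 28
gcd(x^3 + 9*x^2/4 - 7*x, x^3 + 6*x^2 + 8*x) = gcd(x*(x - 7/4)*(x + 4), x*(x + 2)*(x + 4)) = x^2 + 4*x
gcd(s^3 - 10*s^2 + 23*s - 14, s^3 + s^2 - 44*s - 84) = s - 7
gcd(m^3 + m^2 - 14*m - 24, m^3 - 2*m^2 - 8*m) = m^2 - 2*m - 8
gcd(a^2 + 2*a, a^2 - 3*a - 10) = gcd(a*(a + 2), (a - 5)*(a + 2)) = a + 2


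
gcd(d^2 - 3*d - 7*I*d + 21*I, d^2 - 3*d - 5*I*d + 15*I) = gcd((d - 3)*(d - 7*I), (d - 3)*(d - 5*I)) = d - 3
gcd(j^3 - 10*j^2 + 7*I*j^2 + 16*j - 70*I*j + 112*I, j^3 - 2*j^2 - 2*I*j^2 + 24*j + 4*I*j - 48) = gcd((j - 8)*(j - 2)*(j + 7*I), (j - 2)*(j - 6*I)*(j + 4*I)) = j - 2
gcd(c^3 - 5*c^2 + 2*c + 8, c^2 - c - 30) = 1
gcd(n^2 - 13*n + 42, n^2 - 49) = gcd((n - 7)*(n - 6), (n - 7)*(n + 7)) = n - 7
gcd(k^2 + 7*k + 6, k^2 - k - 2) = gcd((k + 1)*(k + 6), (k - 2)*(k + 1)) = k + 1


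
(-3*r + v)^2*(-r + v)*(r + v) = -9*r^4 + 6*r^3*v + 8*r^2*v^2 - 6*r*v^3 + v^4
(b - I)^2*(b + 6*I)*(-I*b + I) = -I*b^4 + 4*b^3 + I*b^3 - 4*b^2 - 11*I*b^2 - 6*b + 11*I*b + 6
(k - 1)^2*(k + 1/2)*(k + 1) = k^4 - k^3/2 - 3*k^2/2 + k/2 + 1/2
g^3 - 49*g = g*(g - 7)*(g + 7)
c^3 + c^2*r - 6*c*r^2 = c*(c - 2*r)*(c + 3*r)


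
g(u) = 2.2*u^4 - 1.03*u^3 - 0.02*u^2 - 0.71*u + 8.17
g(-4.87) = 1367.60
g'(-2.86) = -231.73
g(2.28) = 53.69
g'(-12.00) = -15651.59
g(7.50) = 6528.13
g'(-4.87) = -1090.21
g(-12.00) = 47412.85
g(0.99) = 8.56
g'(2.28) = 87.44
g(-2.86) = 181.33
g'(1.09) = 6.97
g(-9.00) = 15198.01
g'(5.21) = 1159.71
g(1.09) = 9.14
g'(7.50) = 3537.68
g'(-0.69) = -5.04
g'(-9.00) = -6665.84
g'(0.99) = 4.76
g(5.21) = 1479.23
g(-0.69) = 9.49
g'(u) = 8.8*u^3 - 3.09*u^2 - 0.04*u - 0.71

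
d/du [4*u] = 4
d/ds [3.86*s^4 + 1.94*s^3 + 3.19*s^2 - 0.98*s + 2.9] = 15.44*s^3 + 5.82*s^2 + 6.38*s - 0.98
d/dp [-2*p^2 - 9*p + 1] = -4*p - 9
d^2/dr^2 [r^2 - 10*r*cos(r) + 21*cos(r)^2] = 10*r*cos(r) + 84*sin(r)^2 + 20*sin(r) - 40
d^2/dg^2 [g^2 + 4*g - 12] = 2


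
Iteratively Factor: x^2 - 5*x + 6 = (x - 2)*(x - 3)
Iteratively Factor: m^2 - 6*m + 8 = (m - 2)*(m - 4)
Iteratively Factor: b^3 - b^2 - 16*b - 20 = (b + 2)*(b^2 - 3*b - 10) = (b - 5)*(b + 2)*(b + 2)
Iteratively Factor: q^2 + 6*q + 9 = (q + 3)*(q + 3)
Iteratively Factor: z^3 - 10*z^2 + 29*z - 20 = (z - 5)*(z^2 - 5*z + 4) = (z - 5)*(z - 1)*(z - 4)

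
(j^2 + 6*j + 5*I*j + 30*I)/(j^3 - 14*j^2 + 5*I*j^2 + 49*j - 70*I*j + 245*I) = (j + 6)/(j^2 - 14*j + 49)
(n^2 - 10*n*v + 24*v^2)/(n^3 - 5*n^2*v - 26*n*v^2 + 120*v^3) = 1/(n + 5*v)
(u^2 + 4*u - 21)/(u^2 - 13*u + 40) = (u^2 + 4*u - 21)/(u^2 - 13*u + 40)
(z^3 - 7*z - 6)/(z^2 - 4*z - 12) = (z^2 - 2*z - 3)/(z - 6)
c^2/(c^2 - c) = c/(c - 1)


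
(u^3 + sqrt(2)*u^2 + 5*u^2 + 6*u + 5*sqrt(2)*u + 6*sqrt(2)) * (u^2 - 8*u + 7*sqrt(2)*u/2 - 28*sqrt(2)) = u^5 - 3*u^4 + 9*sqrt(2)*u^4/2 - 27*u^3 - 27*sqrt(2)*u^3/2 - 153*sqrt(2)*u^2 - 69*u^2 - 216*sqrt(2)*u - 238*u - 336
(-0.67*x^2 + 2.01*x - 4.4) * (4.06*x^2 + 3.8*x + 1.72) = -2.7202*x^4 + 5.6146*x^3 - 11.3784*x^2 - 13.2628*x - 7.568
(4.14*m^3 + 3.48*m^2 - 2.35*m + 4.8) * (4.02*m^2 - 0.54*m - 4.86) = 16.6428*m^5 + 11.754*m^4 - 31.4466*m^3 + 3.6522*m^2 + 8.829*m - 23.328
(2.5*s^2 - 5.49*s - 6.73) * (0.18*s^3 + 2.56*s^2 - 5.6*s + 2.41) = 0.45*s^5 + 5.4118*s^4 - 29.2658*s^3 + 19.5402*s^2 + 24.4571*s - 16.2193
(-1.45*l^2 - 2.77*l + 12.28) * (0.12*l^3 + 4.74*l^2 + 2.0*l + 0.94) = -0.174*l^5 - 7.2054*l^4 - 14.5562*l^3 + 51.3042*l^2 + 21.9562*l + 11.5432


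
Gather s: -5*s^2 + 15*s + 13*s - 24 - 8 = -5*s^2 + 28*s - 32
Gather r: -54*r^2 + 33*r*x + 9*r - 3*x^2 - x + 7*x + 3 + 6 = -54*r^2 + r*(33*x + 9) - 3*x^2 + 6*x + 9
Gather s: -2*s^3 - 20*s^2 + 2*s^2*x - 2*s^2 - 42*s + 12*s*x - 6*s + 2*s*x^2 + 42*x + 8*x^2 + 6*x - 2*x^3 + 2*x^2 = -2*s^3 + s^2*(2*x - 22) + s*(2*x^2 + 12*x - 48) - 2*x^3 + 10*x^2 + 48*x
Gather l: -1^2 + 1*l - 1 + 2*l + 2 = 3*l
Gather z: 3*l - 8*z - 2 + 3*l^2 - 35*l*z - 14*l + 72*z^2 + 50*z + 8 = 3*l^2 - 11*l + 72*z^2 + z*(42 - 35*l) + 6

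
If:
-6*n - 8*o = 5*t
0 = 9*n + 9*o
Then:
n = 5*t/2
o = -5*t/2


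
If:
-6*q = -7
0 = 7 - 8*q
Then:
No Solution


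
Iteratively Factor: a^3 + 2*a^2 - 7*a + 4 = (a - 1)*(a^2 + 3*a - 4) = (a - 1)*(a + 4)*(a - 1)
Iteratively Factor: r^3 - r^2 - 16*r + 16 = (r + 4)*(r^2 - 5*r + 4) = (r - 1)*(r + 4)*(r - 4)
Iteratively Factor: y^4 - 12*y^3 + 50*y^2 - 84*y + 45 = (y - 3)*(y^3 - 9*y^2 + 23*y - 15) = (y - 5)*(y - 3)*(y^2 - 4*y + 3) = (y - 5)*(y - 3)*(y - 1)*(y - 3)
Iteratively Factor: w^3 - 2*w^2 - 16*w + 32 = (w - 4)*(w^2 + 2*w - 8) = (w - 4)*(w + 4)*(w - 2)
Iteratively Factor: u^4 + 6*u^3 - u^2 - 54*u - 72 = (u + 3)*(u^3 + 3*u^2 - 10*u - 24) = (u - 3)*(u + 3)*(u^2 + 6*u + 8) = (u - 3)*(u + 3)*(u + 4)*(u + 2)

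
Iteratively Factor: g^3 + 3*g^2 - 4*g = (g)*(g^2 + 3*g - 4) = g*(g - 1)*(g + 4)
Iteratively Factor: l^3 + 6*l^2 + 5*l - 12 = (l + 4)*(l^2 + 2*l - 3) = (l + 3)*(l + 4)*(l - 1)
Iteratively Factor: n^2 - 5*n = (n)*(n - 5)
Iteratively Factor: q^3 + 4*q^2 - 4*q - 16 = (q + 4)*(q^2 - 4) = (q + 2)*(q + 4)*(q - 2)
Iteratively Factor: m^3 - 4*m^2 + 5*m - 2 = (m - 1)*(m^2 - 3*m + 2) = (m - 1)^2*(m - 2)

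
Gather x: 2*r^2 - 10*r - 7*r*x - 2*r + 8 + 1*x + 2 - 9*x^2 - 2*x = 2*r^2 - 12*r - 9*x^2 + x*(-7*r - 1) + 10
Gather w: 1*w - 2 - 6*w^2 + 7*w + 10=-6*w^2 + 8*w + 8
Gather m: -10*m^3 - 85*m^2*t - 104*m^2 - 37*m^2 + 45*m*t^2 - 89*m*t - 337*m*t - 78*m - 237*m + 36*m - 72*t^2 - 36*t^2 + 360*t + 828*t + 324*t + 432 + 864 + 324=-10*m^3 + m^2*(-85*t - 141) + m*(45*t^2 - 426*t - 279) - 108*t^2 + 1512*t + 1620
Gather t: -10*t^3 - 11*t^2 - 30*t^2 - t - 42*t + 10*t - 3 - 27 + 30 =-10*t^3 - 41*t^2 - 33*t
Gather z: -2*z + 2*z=0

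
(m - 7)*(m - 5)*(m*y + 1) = m^3*y - 12*m^2*y + m^2 + 35*m*y - 12*m + 35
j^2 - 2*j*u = j*(j - 2*u)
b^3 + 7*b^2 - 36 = (b - 2)*(b + 3)*(b + 6)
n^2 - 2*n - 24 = (n - 6)*(n + 4)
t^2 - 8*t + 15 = (t - 5)*(t - 3)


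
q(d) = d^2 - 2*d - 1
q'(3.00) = 4.00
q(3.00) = 2.00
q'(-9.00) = -20.00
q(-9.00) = 98.00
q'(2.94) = 3.88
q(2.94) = 1.76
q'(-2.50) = -7.00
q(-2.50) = 10.25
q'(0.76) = -0.48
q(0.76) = -1.94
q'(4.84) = 7.68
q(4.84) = 12.75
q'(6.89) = 11.78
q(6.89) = 32.69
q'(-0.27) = -2.54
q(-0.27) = -0.39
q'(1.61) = 1.22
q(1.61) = -1.63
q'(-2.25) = -6.50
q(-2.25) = 8.56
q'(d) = 2*d - 2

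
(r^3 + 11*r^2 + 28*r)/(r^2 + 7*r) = r + 4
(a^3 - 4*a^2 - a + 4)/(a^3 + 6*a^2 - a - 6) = (a - 4)/(a + 6)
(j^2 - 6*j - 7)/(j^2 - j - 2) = (j - 7)/(j - 2)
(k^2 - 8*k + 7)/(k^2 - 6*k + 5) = (k - 7)/(k - 5)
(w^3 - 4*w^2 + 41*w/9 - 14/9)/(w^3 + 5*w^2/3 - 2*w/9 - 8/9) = (3*w^2 - 10*w + 7)/(3*w^2 + 7*w + 4)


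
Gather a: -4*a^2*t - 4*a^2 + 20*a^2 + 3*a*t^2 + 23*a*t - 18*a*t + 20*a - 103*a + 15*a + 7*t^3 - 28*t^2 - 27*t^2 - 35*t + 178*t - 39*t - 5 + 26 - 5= a^2*(16 - 4*t) + a*(3*t^2 + 5*t - 68) + 7*t^3 - 55*t^2 + 104*t + 16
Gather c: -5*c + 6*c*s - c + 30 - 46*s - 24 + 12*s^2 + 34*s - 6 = c*(6*s - 6) + 12*s^2 - 12*s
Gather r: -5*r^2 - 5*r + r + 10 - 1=-5*r^2 - 4*r + 9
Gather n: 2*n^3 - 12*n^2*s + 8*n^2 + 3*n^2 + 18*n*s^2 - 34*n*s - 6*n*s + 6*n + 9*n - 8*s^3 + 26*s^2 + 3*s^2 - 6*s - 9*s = 2*n^3 + n^2*(11 - 12*s) + n*(18*s^2 - 40*s + 15) - 8*s^3 + 29*s^2 - 15*s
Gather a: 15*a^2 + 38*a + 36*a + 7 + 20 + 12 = 15*a^2 + 74*a + 39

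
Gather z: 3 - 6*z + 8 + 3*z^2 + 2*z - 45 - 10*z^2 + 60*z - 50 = -7*z^2 + 56*z - 84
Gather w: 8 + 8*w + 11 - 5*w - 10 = 3*w + 9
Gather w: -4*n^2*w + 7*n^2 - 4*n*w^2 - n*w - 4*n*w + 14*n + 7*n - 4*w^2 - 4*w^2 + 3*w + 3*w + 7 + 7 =7*n^2 + 21*n + w^2*(-4*n - 8) + w*(-4*n^2 - 5*n + 6) + 14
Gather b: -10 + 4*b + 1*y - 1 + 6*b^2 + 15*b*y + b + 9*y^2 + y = 6*b^2 + b*(15*y + 5) + 9*y^2 + 2*y - 11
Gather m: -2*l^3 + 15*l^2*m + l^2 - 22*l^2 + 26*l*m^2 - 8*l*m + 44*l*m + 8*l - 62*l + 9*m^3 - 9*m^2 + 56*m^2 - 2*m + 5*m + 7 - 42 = -2*l^3 - 21*l^2 - 54*l + 9*m^3 + m^2*(26*l + 47) + m*(15*l^2 + 36*l + 3) - 35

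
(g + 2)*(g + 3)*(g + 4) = g^3 + 9*g^2 + 26*g + 24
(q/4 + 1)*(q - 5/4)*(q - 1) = q^3/4 + 7*q^2/16 - 31*q/16 + 5/4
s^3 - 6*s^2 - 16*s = s*(s - 8)*(s + 2)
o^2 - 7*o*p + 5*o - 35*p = (o + 5)*(o - 7*p)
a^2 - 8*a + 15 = (a - 5)*(a - 3)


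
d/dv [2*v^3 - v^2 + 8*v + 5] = 6*v^2 - 2*v + 8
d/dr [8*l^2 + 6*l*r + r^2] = 6*l + 2*r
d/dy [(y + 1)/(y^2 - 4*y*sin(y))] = (4*y^2*cos(y) - y^2 + 4*y*cos(y) - 2*y + 4*sin(y))/(y^2*(y - 4*sin(y))^2)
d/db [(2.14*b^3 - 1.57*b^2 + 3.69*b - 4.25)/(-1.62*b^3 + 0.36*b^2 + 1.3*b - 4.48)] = (-1.773*b^4 + 17.5196*b^3 - 52.786*b^2 + 17.1272*b - 11.0062)/(2.6244*b^6 - 1.1664*b^5 - 4.0824*b^4 + 15.4512*b^3 - 1.5356*b^2 - 11.648*b + 20.0704)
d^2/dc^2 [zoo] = 0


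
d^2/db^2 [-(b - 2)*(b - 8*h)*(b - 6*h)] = -6*b + 28*h + 4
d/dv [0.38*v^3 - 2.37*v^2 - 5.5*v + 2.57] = 1.14*v^2 - 4.74*v - 5.5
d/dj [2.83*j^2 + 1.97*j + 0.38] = 5.66*j + 1.97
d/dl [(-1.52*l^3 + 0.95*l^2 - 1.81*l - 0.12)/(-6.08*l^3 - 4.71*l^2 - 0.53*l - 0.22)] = (12.9352*l^4 - 20.3984*l^3 - 10.2142*l^2 - 1.5484*l + 0.3346)/(36.9664*l^6 + 57.2736*l^5 + 28.6289*l^4 + 7.6678*l^3 + 2.3533*l^2 + 0.2332*l + 0.0484)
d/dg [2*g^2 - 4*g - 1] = 4*g - 4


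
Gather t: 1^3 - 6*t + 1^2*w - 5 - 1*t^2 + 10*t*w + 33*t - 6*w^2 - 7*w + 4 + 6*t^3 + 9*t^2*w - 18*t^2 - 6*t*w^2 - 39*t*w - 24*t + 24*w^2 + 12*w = 6*t^3 + t^2*(9*w - 19) + t*(-6*w^2 - 29*w + 3) + 18*w^2 + 6*w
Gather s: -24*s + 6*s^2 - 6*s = 6*s^2 - 30*s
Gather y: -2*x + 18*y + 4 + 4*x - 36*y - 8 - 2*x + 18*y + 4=0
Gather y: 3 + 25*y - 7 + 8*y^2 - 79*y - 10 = 8*y^2 - 54*y - 14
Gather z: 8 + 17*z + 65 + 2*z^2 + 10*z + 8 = 2*z^2 + 27*z + 81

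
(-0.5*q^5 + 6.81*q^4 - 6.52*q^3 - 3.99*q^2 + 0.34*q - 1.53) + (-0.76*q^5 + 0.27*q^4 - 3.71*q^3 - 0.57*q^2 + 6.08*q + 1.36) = -1.26*q^5 + 7.08*q^4 - 10.23*q^3 - 4.56*q^2 + 6.42*q - 0.17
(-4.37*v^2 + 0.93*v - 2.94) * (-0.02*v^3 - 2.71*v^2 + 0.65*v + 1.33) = 0.0874*v^5 + 11.8241*v^4 - 5.302*v^3 + 2.7598*v^2 - 0.6741*v - 3.9102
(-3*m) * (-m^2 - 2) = 3*m^3 + 6*m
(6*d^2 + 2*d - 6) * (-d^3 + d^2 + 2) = -6*d^5 + 4*d^4 + 8*d^3 + 6*d^2 + 4*d - 12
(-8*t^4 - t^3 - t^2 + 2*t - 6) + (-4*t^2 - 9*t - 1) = -8*t^4 - t^3 - 5*t^2 - 7*t - 7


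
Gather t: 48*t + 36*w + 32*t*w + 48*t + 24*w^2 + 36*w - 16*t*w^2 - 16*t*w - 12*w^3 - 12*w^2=t*(-16*w^2 + 16*w + 96) - 12*w^3 + 12*w^2 + 72*w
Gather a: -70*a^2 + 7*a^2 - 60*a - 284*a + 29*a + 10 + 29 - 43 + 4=-63*a^2 - 315*a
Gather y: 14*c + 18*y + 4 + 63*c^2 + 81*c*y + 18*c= 63*c^2 + 32*c + y*(81*c + 18) + 4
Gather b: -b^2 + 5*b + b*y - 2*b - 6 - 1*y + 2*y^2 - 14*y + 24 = -b^2 + b*(y + 3) + 2*y^2 - 15*y + 18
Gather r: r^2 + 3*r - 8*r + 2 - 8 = r^2 - 5*r - 6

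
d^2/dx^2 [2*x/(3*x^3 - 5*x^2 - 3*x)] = 4*(27*x^2 - 45*x + 34)/(27*x^6 - 135*x^5 + 144*x^4 + 145*x^3 - 144*x^2 - 135*x - 27)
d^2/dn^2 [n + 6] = 0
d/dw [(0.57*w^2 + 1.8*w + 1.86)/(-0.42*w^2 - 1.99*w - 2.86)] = (-0.378299999999999*w^2 - 1.698*w - 1.4466)/(0.1764*w^4 + 1.6716*w^3 + 6.3625*w^2 + 11.3828*w + 8.1796)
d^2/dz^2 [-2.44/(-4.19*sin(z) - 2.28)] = (-42.836884*sin(z)^2 + 23.309808*sin(z) + 85.673768)/(4.19*sin(z) + 2.28)^3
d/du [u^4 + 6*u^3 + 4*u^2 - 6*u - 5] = 4*u^3 + 18*u^2 + 8*u - 6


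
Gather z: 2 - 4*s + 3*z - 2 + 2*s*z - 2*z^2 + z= -4*s - 2*z^2 + z*(2*s + 4)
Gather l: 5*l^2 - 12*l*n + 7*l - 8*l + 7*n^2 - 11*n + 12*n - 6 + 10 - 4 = 5*l^2 + l*(-12*n - 1) + 7*n^2 + n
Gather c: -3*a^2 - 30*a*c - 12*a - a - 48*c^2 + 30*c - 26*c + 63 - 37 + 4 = -3*a^2 - 13*a - 48*c^2 + c*(4 - 30*a) + 30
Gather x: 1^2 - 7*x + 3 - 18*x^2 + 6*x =-18*x^2 - x + 4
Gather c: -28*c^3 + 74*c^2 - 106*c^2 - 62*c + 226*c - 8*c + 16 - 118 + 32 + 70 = -28*c^3 - 32*c^2 + 156*c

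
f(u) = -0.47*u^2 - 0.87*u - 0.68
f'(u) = -0.94*u - 0.87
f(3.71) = -10.38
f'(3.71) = -4.36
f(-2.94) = -2.18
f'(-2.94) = 1.89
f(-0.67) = -0.31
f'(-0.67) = -0.24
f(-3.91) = -4.46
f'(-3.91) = 2.81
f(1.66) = -3.42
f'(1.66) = -2.43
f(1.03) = -2.07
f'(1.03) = -1.84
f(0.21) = -0.88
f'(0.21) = -1.07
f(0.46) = -1.18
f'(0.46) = -1.30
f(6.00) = -22.82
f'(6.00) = -6.51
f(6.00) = -22.82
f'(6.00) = -6.51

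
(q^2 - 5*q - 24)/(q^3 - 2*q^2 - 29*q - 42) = (q - 8)/(q^2 - 5*q - 14)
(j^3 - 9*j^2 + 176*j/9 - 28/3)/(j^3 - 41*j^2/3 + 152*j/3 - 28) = (j - 7/3)/(j - 7)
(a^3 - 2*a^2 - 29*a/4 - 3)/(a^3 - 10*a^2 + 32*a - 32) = (a^2 + 2*a + 3/4)/(a^2 - 6*a + 8)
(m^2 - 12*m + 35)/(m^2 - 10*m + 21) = (m - 5)/(m - 3)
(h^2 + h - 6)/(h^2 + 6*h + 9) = (h - 2)/(h + 3)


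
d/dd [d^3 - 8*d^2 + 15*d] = 3*d^2 - 16*d + 15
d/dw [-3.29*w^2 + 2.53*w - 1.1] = 2.53 - 6.58*w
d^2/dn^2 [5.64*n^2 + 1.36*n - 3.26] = 11.2800000000000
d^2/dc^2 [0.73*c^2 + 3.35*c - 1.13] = 1.46000000000000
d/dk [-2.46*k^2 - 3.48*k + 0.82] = -4.92*k - 3.48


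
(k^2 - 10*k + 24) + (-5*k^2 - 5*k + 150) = -4*k^2 - 15*k + 174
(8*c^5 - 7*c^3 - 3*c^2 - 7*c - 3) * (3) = 24*c^5 - 21*c^3 - 9*c^2 - 21*c - 9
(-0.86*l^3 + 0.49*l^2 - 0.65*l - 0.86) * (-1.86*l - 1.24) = 1.5996*l^4 + 0.155*l^3 + 0.6014*l^2 + 2.4056*l + 1.0664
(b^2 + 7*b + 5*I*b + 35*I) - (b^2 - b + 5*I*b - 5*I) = 8*b + 40*I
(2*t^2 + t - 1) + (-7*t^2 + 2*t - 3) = -5*t^2 + 3*t - 4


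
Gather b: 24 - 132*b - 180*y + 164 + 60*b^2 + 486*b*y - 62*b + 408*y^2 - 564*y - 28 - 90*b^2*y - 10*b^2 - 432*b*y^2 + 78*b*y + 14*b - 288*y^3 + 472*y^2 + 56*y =b^2*(50 - 90*y) + b*(-432*y^2 + 564*y - 180) - 288*y^3 + 880*y^2 - 688*y + 160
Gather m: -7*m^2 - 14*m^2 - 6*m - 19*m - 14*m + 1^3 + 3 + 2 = -21*m^2 - 39*m + 6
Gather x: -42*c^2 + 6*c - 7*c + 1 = -42*c^2 - c + 1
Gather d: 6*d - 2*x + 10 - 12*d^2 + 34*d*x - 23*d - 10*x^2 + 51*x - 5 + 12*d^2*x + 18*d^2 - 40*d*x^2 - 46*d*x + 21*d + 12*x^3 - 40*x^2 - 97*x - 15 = d^2*(12*x + 6) + d*(-40*x^2 - 12*x + 4) + 12*x^3 - 50*x^2 - 48*x - 10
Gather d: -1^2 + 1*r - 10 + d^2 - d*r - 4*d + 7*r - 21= d^2 + d*(-r - 4) + 8*r - 32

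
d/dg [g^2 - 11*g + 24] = 2*g - 11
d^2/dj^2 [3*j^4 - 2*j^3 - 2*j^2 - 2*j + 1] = 36*j^2 - 12*j - 4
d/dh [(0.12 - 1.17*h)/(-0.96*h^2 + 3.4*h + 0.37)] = (-1.1232*h^2 + 0.2304*h - 0.8409)/(0.9216*h^4 - 6.528*h^3 + 10.8496*h^2 + 2.516*h + 0.1369)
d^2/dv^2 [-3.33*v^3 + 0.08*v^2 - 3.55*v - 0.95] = 0.16 - 19.98*v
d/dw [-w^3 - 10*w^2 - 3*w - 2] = -3*w^2 - 20*w - 3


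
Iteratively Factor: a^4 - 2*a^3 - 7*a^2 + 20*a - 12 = (a - 1)*(a^3 - a^2 - 8*a + 12) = (a - 2)*(a - 1)*(a^2 + a - 6) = (a - 2)*(a - 1)*(a + 3)*(a - 2)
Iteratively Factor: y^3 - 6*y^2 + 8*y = (y - 4)*(y^2 - 2*y) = y*(y - 4)*(y - 2)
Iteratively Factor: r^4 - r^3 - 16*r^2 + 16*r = (r + 4)*(r^3 - 5*r^2 + 4*r) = (r - 1)*(r + 4)*(r^2 - 4*r) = r*(r - 1)*(r + 4)*(r - 4)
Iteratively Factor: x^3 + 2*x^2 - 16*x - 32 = (x + 4)*(x^2 - 2*x - 8) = (x + 2)*(x + 4)*(x - 4)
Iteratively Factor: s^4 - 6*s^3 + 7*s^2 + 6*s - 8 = (s - 2)*(s^3 - 4*s^2 - s + 4) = (s - 2)*(s - 1)*(s^2 - 3*s - 4) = (s - 2)*(s - 1)*(s + 1)*(s - 4)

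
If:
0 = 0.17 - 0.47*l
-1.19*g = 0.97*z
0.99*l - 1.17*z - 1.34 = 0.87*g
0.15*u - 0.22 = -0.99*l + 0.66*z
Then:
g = 1.74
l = 0.36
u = -10.30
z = -2.13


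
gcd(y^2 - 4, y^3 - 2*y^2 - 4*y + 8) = y^2 - 4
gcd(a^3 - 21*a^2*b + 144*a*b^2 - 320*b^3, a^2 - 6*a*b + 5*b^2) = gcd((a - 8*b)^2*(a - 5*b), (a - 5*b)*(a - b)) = a - 5*b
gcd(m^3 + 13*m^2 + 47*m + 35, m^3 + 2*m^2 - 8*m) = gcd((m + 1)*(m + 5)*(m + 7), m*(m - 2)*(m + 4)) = 1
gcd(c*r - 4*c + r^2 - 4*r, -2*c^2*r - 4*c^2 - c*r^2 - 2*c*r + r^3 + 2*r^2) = c + r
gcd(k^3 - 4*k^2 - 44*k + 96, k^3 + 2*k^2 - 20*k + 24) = k^2 + 4*k - 12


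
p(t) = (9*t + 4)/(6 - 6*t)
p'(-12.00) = 0.01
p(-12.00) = -1.33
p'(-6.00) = 0.04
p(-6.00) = -1.19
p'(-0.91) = 0.59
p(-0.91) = -0.37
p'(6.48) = 0.07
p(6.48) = -1.90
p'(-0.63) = 0.82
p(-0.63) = -0.17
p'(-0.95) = 0.57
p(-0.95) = -0.39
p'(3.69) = 0.30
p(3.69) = -2.31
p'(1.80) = 3.39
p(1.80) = -4.21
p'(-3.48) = 0.11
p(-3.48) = -1.02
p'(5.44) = 0.11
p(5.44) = -1.99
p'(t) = 9/(6 - 6*t) + 6*(9*t + 4)/(6 - 6*t)^2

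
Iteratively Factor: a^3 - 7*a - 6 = (a + 1)*(a^2 - a - 6) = (a - 3)*(a + 1)*(a + 2)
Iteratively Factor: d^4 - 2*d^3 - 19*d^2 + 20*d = (d - 5)*(d^3 + 3*d^2 - 4*d) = d*(d - 5)*(d^2 + 3*d - 4) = d*(d - 5)*(d - 1)*(d + 4)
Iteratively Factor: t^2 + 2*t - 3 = (t + 3)*(t - 1)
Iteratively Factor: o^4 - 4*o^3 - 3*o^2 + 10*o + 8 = (o - 4)*(o^3 - 3*o - 2) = (o - 4)*(o + 1)*(o^2 - o - 2) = (o - 4)*(o - 2)*(o + 1)*(o + 1)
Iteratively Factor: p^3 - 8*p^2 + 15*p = (p - 3)*(p^2 - 5*p) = p*(p - 3)*(p - 5)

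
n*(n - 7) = n^2 - 7*n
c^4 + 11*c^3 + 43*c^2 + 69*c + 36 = (c + 1)*(c + 3)^2*(c + 4)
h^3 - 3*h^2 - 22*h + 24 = (h - 6)*(h - 1)*(h + 4)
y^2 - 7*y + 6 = (y - 6)*(y - 1)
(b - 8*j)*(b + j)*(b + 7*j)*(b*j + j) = b^4*j + b^3*j - 57*b^2*j^3 - 56*b*j^4 - 57*b*j^3 - 56*j^4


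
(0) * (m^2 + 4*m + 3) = 0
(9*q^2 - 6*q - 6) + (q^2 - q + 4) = 10*q^2 - 7*q - 2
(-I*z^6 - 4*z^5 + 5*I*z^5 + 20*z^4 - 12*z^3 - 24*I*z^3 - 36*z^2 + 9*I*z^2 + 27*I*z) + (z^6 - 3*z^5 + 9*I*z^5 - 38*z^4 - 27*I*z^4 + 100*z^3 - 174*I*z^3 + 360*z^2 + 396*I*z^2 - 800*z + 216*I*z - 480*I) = z^6 - I*z^6 - 7*z^5 + 14*I*z^5 - 18*z^4 - 27*I*z^4 + 88*z^3 - 198*I*z^3 + 324*z^2 + 405*I*z^2 - 800*z + 243*I*z - 480*I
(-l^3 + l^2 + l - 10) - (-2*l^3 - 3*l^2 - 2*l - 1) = l^3 + 4*l^2 + 3*l - 9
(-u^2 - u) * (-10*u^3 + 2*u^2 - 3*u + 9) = 10*u^5 + 8*u^4 + u^3 - 6*u^2 - 9*u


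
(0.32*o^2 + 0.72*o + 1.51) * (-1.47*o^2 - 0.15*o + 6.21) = -0.4704*o^4 - 1.1064*o^3 - 0.3405*o^2 + 4.2447*o + 9.3771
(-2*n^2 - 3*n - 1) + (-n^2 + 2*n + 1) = -3*n^2 - n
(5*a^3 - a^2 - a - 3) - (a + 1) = 5*a^3 - a^2 - 2*a - 4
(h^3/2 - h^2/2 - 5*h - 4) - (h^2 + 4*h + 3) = h^3/2 - 3*h^2/2 - 9*h - 7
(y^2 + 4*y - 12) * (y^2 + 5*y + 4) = y^4 + 9*y^3 + 12*y^2 - 44*y - 48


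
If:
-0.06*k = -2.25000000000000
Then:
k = 37.50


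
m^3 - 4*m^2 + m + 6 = (m - 3)*(m - 2)*(m + 1)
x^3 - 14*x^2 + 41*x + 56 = (x - 8)*(x - 7)*(x + 1)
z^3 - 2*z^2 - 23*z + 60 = (z - 4)*(z - 3)*(z + 5)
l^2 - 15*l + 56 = (l - 8)*(l - 7)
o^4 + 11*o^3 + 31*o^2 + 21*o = o*(o + 1)*(o + 3)*(o + 7)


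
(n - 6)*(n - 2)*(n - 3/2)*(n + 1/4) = n^4 - 37*n^3/4 + 173*n^2/8 - 12*n - 9/2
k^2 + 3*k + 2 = (k + 1)*(k + 2)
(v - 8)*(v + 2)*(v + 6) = v^3 - 52*v - 96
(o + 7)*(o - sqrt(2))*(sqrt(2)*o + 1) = sqrt(2)*o^3 - o^2 + 7*sqrt(2)*o^2 - 7*o - sqrt(2)*o - 7*sqrt(2)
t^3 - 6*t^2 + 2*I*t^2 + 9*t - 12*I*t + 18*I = (t - 3)^2*(t + 2*I)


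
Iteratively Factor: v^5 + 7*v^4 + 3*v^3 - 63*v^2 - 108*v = (v + 4)*(v^4 + 3*v^3 - 9*v^2 - 27*v) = v*(v + 4)*(v^3 + 3*v^2 - 9*v - 27) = v*(v - 3)*(v + 4)*(v^2 + 6*v + 9) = v*(v - 3)*(v + 3)*(v + 4)*(v + 3)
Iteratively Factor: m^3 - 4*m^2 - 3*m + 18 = (m - 3)*(m^2 - m - 6) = (m - 3)^2*(m + 2)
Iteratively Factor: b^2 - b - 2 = (b - 2)*(b + 1)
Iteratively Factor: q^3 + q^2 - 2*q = (q + 2)*(q^2 - q) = (q - 1)*(q + 2)*(q)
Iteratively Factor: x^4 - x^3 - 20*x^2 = (x)*(x^3 - x^2 - 20*x) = x^2*(x^2 - x - 20) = x^2*(x + 4)*(x - 5)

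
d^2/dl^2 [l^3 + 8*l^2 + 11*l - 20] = 6*l + 16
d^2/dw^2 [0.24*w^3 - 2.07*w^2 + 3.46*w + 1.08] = 1.44*w - 4.14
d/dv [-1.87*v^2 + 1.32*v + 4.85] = 1.32 - 3.74*v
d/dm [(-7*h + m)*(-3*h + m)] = -10*h + 2*m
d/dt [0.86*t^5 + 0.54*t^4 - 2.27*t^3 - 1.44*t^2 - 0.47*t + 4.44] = 4.3*t^4 + 2.16*t^3 - 6.81*t^2 - 2.88*t - 0.47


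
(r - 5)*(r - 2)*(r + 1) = r^3 - 6*r^2 + 3*r + 10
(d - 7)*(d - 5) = d^2 - 12*d + 35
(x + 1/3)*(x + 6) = x^2 + 19*x/3 + 2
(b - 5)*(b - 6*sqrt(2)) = b^2 - 6*sqrt(2)*b - 5*b + 30*sqrt(2)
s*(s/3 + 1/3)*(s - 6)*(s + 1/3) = s^4/3 - 14*s^3/9 - 23*s^2/9 - 2*s/3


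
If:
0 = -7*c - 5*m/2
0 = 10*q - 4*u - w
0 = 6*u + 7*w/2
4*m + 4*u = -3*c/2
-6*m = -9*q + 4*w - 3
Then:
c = -175/2241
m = 490/2241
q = -97/2241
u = -3395/17928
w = 485/1494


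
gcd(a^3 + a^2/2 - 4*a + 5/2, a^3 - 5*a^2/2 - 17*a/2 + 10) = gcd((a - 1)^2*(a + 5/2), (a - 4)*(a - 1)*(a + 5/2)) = a^2 + 3*a/2 - 5/2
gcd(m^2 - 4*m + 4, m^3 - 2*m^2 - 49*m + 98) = m - 2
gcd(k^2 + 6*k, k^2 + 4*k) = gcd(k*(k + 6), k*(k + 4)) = k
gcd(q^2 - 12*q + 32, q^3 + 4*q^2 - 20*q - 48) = q - 4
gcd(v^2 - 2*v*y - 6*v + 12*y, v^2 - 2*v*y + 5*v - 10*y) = -v + 2*y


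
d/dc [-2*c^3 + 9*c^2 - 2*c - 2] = -6*c^2 + 18*c - 2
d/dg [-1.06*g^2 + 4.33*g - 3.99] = 4.33 - 2.12*g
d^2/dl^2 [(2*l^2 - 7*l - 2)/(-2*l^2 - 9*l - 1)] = 2*(64*l^3 + 36*l^2 + 66*l + 93)/(8*l^6 + 108*l^5 + 498*l^4 + 837*l^3 + 249*l^2 + 27*l + 1)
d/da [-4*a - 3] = -4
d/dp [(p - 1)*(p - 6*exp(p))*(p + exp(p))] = (p - 1)*(p - 6*exp(p))*(exp(p) + 1) - (p - 1)*(p + exp(p))*(6*exp(p) - 1) + (p - 6*exp(p))*(p + exp(p))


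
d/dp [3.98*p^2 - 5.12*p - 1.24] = 7.96*p - 5.12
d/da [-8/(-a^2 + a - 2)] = 8*(1 - 2*a)/(a^2 - a + 2)^2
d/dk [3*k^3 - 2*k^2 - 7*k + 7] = 9*k^2 - 4*k - 7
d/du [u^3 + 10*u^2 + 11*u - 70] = 3*u^2 + 20*u + 11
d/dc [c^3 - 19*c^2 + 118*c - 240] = 3*c^2 - 38*c + 118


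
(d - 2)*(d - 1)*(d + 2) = d^3 - d^2 - 4*d + 4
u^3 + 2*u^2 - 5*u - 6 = (u - 2)*(u + 1)*(u + 3)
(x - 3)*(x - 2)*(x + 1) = x^3 - 4*x^2 + x + 6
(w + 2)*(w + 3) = w^2 + 5*w + 6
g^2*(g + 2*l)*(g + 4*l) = g^4 + 6*g^3*l + 8*g^2*l^2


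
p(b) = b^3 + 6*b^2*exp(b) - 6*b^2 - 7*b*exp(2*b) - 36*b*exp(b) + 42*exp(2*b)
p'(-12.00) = 576.01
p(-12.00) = -2591.99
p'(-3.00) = 67.78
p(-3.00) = -72.78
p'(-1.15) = 26.95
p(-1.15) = 11.18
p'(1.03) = 329.57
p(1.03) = 181.66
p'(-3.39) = 79.15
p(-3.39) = -101.40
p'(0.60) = 133.74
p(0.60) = 88.13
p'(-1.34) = 29.85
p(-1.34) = 5.80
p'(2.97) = 12388.64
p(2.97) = 6979.23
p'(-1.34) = 29.85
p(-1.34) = 5.80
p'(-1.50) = 32.64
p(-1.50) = 0.80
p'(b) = 6*b^2*exp(b) + 3*b^2 - 14*b*exp(2*b) - 24*b*exp(b) - 12*b + 77*exp(2*b) - 36*exp(b)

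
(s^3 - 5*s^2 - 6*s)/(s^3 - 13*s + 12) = s*(s^2 - 5*s - 6)/(s^3 - 13*s + 12)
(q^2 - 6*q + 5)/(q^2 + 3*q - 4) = (q - 5)/(q + 4)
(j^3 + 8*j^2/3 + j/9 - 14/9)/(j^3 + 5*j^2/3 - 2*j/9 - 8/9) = (3*j + 7)/(3*j + 4)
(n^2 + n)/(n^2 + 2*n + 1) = n/(n + 1)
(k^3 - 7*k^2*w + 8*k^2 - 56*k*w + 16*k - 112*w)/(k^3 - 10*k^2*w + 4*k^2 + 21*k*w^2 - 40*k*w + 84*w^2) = (-k - 4)/(-k + 3*w)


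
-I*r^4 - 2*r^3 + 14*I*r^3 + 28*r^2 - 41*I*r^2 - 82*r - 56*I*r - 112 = (r - 8)*(r - 7)*(r - 2*I)*(-I*r - I)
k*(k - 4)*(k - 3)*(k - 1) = k^4 - 8*k^3 + 19*k^2 - 12*k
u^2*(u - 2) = u^3 - 2*u^2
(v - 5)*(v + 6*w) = v^2 + 6*v*w - 5*v - 30*w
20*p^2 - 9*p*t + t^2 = (-5*p + t)*(-4*p + t)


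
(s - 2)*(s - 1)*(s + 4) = s^3 + s^2 - 10*s + 8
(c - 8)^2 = c^2 - 16*c + 64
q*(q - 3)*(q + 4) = q^3 + q^2 - 12*q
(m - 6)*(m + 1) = m^2 - 5*m - 6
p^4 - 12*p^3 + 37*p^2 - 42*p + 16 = (p - 8)*(p - 2)*(p - 1)^2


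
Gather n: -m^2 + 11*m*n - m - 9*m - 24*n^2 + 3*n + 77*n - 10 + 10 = -m^2 - 10*m - 24*n^2 + n*(11*m + 80)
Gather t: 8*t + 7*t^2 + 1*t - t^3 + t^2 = -t^3 + 8*t^2 + 9*t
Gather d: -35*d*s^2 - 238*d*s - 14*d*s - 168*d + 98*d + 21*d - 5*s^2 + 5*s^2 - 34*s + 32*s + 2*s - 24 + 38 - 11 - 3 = d*(-35*s^2 - 252*s - 49)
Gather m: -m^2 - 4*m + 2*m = -m^2 - 2*m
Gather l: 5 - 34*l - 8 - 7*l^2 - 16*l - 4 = -7*l^2 - 50*l - 7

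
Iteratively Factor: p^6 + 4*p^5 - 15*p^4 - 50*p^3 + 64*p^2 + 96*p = (p)*(p^5 + 4*p^4 - 15*p^3 - 50*p^2 + 64*p + 96) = p*(p + 4)*(p^4 - 15*p^2 + 10*p + 24) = p*(p + 1)*(p + 4)*(p^3 - p^2 - 14*p + 24) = p*(p - 3)*(p + 1)*(p + 4)*(p^2 + 2*p - 8) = p*(p - 3)*(p - 2)*(p + 1)*(p + 4)*(p + 4)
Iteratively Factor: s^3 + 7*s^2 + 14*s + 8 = (s + 2)*(s^2 + 5*s + 4) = (s + 2)*(s + 4)*(s + 1)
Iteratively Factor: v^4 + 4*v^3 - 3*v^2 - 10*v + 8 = (v + 4)*(v^3 - 3*v + 2) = (v - 1)*(v + 4)*(v^2 + v - 2) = (v - 1)*(v + 2)*(v + 4)*(v - 1)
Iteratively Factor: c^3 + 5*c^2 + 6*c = (c)*(c^2 + 5*c + 6) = c*(c + 2)*(c + 3)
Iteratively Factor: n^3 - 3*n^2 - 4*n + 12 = (n - 2)*(n^2 - n - 6) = (n - 2)*(n + 2)*(n - 3)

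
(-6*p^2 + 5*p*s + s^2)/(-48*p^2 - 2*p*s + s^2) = (p - s)/(8*p - s)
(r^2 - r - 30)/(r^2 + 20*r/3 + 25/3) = 3*(r - 6)/(3*r + 5)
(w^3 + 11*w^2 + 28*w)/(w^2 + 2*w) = (w^2 + 11*w + 28)/(w + 2)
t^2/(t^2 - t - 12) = t^2/(t^2 - t - 12)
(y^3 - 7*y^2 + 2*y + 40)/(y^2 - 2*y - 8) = y - 5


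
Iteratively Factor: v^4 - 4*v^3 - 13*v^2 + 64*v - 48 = (v + 4)*(v^3 - 8*v^2 + 19*v - 12) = (v - 3)*(v + 4)*(v^2 - 5*v + 4) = (v - 4)*(v - 3)*(v + 4)*(v - 1)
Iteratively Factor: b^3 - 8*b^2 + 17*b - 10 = (b - 1)*(b^2 - 7*b + 10) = (b - 5)*(b - 1)*(b - 2)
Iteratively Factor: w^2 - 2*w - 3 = (w - 3)*(w + 1)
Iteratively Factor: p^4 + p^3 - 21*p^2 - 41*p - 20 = (p + 1)*(p^3 - 21*p - 20) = (p - 5)*(p + 1)*(p^2 + 5*p + 4) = (p - 5)*(p + 1)*(p + 4)*(p + 1)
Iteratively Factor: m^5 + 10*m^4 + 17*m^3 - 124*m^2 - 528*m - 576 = (m + 3)*(m^4 + 7*m^3 - 4*m^2 - 112*m - 192) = (m - 4)*(m + 3)*(m^3 + 11*m^2 + 40*m + 48) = (m - 4)*(m + 3)*(m + 4)*(m^2 + 7*m + 12) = (m - 4)*(m + 3)^2*(m + 4)*(m + 4)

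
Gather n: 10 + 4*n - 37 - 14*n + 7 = -10*n - 20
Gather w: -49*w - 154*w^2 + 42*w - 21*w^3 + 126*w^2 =-21*w^3 - 28*w^2 - 7*w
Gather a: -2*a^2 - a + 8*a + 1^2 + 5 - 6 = -2*a^2 + 7*a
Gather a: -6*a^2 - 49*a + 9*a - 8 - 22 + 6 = -6*a^2 - 40*a - 24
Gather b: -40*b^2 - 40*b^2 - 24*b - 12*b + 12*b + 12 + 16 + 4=-80*b^2 - 24*b + 32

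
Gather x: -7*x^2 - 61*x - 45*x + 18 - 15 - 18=-7*x^2 - 106*x - 15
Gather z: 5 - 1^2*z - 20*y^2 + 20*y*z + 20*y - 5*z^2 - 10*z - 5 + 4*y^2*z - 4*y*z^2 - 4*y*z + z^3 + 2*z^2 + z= -20*y^2 + 20*y + z^3 + z^2*(-4*y - 3) + z*(4*y^2 + 16*y - 10)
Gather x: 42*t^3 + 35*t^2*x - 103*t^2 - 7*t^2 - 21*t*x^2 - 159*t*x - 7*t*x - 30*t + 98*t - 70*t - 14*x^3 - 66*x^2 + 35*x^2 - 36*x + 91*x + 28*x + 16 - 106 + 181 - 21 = 42*t^3 - 110*t^2 - 2*t - 14*x^3 + x^2*(-21*t - 31) + x*(35*t^2 - 166*t + 83) + 70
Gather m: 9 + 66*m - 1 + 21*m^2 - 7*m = 21*m^2 + 59*m + 8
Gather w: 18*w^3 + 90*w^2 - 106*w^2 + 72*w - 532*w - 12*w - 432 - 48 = 18*w^3 - 16*w^2 - 472*w - 480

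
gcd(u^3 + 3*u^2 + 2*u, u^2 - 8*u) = u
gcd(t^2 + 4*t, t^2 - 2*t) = t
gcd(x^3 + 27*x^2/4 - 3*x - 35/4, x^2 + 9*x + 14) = x + 7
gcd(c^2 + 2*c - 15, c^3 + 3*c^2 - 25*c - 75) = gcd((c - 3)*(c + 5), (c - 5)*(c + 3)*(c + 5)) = c + 5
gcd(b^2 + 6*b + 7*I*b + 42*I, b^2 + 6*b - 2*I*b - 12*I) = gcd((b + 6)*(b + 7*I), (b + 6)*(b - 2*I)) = b + 6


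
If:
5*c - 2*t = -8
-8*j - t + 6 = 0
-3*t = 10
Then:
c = -44/15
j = 7/6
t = -10/3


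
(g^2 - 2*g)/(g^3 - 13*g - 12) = g*(2 - g)/(-g^3 + 13*g + 12)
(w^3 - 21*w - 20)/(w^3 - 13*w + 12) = (w^3 - 21*w - 20)/(w^3 - 13*w + 12)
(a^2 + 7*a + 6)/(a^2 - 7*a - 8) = (a + 6)/(a - 8)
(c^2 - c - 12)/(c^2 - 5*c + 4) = (c + 3)/(c - 1)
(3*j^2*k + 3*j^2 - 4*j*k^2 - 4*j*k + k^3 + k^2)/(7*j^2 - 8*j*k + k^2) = (3*j*k + 3*j - k^2 - k)/(7*j - k)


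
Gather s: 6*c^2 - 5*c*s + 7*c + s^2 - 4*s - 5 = 6*c^2 + 7*c + s^2 + s*(-5*c - 4) - 5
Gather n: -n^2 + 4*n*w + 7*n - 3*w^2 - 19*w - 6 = -n^2 + n*(4*w + 7) - 3*w^2 - 19*w - 6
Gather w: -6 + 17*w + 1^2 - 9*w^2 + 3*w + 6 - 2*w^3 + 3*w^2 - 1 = -2*w^3 - 6*w^2 + 20*w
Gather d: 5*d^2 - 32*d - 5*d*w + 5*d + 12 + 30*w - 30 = 5*d^2 + d*(-5*w - 27) + 30*w - 18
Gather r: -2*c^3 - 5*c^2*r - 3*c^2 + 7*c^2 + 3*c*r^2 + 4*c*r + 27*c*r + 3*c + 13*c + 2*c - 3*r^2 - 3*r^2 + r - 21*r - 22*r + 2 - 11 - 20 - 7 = -2*c^3 + 4*c^2 + 18*c + r^2*(3*c - 6) + r*(-5*c^2 + 31*c - 42) - 36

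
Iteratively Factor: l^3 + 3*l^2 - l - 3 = (l - 1)*(l^2 + 4*l + 3) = (l - 1)*(l + 3)*(l + 1)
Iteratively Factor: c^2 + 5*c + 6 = (c + 2)*(c + 3)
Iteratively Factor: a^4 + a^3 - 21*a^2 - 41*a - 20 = (a + 1)*(a^3 - 21*a - 20) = (a - 5)*(a + 1)*(a^2 + 5*a + 4) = (a - 5)*(a + 1)*(a + 4)*(a + 1)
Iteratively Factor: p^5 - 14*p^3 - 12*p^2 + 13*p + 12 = (p - 1)*(p^4 + p^3 - 13*p^2 - 25*p - 12) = (p - 1)*(p + 3)*(p^3 - 2*p^2 - 7*p - 4) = (p - 1)*(p + 1)*(p + 3)*(p^2 - 3*p - 4) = (p - 4)*(p - 1)*(p + 1)*(p + 3)*(p + 1)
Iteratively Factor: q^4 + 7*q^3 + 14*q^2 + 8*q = (q + 1)*(q^3 + 6*q^2 + 8*q) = (q + 1)*(q + 2)*(q^2 + 4*q) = (q + 1)*(q + 2)*(q + 4)*(q)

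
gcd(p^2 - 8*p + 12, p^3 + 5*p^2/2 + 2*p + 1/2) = 1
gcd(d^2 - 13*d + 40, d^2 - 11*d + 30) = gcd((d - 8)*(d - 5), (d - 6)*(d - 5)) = d - 5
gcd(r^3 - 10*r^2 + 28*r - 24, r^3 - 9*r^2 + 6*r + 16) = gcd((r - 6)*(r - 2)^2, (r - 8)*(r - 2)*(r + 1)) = r - 2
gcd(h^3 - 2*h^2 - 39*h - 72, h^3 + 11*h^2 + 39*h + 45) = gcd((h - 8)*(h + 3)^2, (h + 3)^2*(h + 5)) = h^2 + 6*h + 9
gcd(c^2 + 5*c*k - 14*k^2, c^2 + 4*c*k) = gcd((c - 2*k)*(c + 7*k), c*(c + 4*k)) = 1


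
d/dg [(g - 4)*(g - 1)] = 2*g - 5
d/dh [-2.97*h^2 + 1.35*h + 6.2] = 1.35 - 5.94*h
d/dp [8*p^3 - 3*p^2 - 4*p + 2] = 24*p^2 - 6*p - 4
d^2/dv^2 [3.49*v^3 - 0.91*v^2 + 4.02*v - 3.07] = 20.94*v - 1.82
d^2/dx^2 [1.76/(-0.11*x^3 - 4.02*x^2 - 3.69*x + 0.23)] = ((1.1616*x + 14.1504)*(0.11*x^3 + 4.02*x^2 + 3.69*x - 0.23) - 1.76*(0.33*x^2 + 8.04*x + 3.69)*(0.66*x^2 + 16.08*x + 7.38))/(0.11*x^3 + 4.02*x^2 + 3.69*x - 0.23)^3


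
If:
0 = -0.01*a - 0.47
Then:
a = -47.00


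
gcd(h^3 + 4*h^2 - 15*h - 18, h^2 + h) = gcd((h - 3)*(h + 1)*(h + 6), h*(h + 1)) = h + 1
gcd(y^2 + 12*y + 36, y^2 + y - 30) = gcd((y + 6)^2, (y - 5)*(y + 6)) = y + 6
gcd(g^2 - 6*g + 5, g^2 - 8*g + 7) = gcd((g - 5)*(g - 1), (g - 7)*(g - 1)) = g - 1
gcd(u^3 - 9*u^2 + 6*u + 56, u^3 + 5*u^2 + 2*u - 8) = u + 2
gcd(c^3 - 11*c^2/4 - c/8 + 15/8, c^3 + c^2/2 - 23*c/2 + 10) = c^2 - 7*c/2 + 5/2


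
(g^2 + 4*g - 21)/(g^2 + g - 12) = (g + 7)/(g + 4)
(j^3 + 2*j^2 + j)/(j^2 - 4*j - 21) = j*(j^2 + 2*j + 1)/(j^2 - 4*j - 21)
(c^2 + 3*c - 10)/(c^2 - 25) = (c - 2)/(c - 5)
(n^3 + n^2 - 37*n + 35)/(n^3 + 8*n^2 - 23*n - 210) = (n - 1)/(n + 6)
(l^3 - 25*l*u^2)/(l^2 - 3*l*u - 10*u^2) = l*(l + 5*u)/(l + 2*u)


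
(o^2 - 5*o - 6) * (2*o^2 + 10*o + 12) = 2*o^4 - 50*o^2 - 120*o - 72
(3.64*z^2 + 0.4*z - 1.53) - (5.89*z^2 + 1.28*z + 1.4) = -2.25*z^2 - 0.88*z - 2.93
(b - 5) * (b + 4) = b^2 - b - 20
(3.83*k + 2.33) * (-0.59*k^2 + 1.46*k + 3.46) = -2.2597*k^3 + 4.2171*k^2 + 16.6536*k + 8.0618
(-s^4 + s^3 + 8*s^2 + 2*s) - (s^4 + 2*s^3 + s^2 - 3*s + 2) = -2*s^4 - s^3 + 7*s^2 + 5*s - 2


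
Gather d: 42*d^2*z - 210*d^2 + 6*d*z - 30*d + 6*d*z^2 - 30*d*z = d^2*(42*z - 210) + d*(6*z^2 - 24*z - 30)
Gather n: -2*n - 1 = -2*n - 1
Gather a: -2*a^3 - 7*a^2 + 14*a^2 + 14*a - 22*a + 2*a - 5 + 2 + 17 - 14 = -2*a^3 + 7*a^2 - 6*a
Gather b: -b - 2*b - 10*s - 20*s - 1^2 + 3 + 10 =-3*b - 30*s + 12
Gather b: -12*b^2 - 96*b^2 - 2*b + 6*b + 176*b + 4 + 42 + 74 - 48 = -108*b^2 + 180*b + 72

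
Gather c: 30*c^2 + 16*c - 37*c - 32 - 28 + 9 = 30*c^2 - 21*c - 51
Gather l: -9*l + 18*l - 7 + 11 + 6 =9*l + 10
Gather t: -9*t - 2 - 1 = -9*t - 3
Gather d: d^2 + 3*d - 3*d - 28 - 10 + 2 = d^2 - 36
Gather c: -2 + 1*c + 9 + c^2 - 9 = c^2 + c - 2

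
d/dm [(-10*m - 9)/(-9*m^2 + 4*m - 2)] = 2*(-45*m^2 - 81*m + 28)/(81*m^4 - 72*m^3 + 52*m^2 - 16*m + 4)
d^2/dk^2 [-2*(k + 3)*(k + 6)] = -4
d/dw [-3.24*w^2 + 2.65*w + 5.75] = 2.65 - 6.48*w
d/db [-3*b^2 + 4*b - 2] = 4 - 6*b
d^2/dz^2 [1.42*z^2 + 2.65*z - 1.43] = 2.84000000000000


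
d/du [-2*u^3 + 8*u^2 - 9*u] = -6*u^2 + 16*u - 9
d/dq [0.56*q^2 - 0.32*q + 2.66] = 1.12*q - 0.32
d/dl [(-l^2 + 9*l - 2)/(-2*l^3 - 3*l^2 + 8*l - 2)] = (-2*l^4 + 36*l^3 + 7*l^2 - 8*l - 2)/(4*l^6 + 12*l^5 - 23*l^4 - 40*l^3 + 76*l^2 - 32*l + 4)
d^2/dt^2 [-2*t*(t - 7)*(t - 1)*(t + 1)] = -24*t^2 + 84*t + 4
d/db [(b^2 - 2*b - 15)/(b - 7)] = (b^2 - 14*b + 29)/(b^2 - 14*b + 49)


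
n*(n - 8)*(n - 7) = n^3 - 15*n^2 + 56*n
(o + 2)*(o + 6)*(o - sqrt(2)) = o^3 - sqrt(2)*o^2 + 8*o^2 - 8*sqrt(2)*o + 12*o - 12*sqrt(2)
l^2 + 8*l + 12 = (l + 2)*(l + 6)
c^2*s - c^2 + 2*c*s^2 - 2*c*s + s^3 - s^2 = (c + s)^2*(s - 1)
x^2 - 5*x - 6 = (x - 6)*(x + 1)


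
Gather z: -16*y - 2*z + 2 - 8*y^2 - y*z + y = -8*y^2 - 15*y + z*(-y - 2) + 2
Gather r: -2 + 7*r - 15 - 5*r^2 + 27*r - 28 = -5*r^2 + 34*r - 45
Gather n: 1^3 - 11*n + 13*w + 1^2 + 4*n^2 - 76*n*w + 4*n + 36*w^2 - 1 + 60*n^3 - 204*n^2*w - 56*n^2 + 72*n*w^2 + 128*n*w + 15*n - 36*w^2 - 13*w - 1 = 60*n^3 + n^2*(-204*w - 52) + n*(72*w^2 + 52*w + 8)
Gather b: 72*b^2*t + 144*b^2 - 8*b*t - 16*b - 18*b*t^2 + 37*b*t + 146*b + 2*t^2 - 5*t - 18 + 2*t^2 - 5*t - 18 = b^2*(72*t + 144) + b*(-18*t^2 + 29*t + 130) + 4*t^2 - 10*t - 36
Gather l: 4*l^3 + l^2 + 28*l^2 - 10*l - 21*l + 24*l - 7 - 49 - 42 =4*l^3 + 29*l^2 - 7*l - 98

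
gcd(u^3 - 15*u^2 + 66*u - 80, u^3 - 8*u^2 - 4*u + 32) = u^2 - 10*u + 16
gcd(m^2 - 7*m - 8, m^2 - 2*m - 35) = 1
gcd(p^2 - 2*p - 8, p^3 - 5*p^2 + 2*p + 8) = p - 4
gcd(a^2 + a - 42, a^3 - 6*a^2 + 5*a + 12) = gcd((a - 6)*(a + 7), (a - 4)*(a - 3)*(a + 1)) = 1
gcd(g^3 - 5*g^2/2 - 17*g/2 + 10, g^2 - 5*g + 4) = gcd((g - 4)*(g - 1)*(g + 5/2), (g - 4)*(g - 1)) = g^2 - 5*g + 4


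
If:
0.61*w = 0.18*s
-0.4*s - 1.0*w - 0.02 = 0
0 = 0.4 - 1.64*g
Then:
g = 0.24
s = -0.03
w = -0.01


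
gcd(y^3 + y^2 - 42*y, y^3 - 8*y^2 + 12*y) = y^2 - 6*y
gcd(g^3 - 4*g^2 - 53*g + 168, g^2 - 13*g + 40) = g - 8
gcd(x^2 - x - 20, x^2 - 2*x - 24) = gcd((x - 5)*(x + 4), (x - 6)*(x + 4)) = x + 4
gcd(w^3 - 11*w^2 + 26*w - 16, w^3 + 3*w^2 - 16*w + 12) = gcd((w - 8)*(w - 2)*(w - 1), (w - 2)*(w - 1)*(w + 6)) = w^2 - 3*w + 2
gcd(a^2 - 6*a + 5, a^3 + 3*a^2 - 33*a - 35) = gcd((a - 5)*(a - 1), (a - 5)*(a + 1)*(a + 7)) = a - 5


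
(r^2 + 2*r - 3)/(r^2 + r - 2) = (r + 3)/(r + 2)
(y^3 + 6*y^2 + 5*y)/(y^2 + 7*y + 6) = y*(y + 5)/(y + 6)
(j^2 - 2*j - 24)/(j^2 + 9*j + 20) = (j - 6)/(j + 5)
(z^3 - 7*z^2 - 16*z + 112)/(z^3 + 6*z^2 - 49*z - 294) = (z^2 - 16)/(z^2 + 13*z + 42)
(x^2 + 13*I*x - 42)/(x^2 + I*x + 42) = (x + 6*I)/(x - 6*I)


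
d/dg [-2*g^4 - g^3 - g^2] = g*(-8*g^2 - 3*g - 2)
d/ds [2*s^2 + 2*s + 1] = 4*s + 2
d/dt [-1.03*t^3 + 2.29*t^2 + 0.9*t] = -3.09*t^2 + 4.58*t + 0.9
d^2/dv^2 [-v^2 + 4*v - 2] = -2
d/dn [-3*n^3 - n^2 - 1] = n*(-9*n - 2)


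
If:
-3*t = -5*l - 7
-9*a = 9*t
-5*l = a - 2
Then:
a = -9/2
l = 13/10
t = 9/2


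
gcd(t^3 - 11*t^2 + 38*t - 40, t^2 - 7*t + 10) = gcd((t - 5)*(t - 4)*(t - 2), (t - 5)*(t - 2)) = t^2 - 7*t + 10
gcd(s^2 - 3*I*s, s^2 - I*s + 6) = s - 3*I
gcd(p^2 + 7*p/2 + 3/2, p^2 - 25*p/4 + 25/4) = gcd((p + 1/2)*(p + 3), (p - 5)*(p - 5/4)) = 1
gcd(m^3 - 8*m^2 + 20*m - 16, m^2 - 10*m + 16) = m - 2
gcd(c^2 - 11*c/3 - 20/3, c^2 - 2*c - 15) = c - 5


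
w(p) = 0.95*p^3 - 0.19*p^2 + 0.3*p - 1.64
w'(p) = 2.85*p^2 - 0.38*p + 0.3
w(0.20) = -1.58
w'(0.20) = 0.34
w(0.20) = -1.58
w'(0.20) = 0.34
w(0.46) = -1.45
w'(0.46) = 0.73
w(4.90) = 107.03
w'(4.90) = 66.87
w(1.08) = -0.34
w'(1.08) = 3.21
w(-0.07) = -1.66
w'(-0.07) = 0.34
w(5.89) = 187.66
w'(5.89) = 96.93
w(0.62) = -1.30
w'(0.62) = 1.16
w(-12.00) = -1674.20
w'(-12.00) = 415.26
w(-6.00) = -215.48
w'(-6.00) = 105.18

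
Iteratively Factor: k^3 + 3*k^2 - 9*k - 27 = (k - 3)*(k^2 + 6*k + 9) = (k - 3)*(k + 3)*(k + 3)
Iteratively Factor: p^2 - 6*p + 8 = (p - 4)*(p - 2)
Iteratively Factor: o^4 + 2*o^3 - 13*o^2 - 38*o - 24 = (o + 1)*(o^3 + o^2 - 14*o - 24) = (o + 1)*(o + 2)*(o^2 - o - 12) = (o - 4)*(o + 1)*(o + 2)*(o + 3)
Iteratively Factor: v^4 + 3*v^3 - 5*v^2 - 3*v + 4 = (v - 1)*(v^3 + 4*v^2 - v - 4) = (v - 1)^2*(v^2 + 5*v + 4) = (v - 1)^2*(v + 4)*(v + 1)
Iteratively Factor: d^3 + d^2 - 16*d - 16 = (d - 4)*(d^2 + 5*d + 4) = (d - 4)*(d + 4)*(d + 1)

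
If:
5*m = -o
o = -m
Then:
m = 0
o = 0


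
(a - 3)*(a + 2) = a^2 - a - 6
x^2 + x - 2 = (x - 1)*(x + 2)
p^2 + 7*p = p*(p + 7)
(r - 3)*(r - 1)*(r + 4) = r^3 - 13*r + 12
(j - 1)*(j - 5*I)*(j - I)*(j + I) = j^4 - j^3 - 5*I*j^3 + j^2 + 5*I*j^2 - j - 5*I*j + 5*I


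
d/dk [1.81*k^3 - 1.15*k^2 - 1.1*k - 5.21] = 5.43*k^2 - 2.3*k - 1.1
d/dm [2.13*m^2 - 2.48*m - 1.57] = 4.26*m - 2.48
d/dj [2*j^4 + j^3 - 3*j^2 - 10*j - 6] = 8*j^3 + 3*j^2 - 6*j - 10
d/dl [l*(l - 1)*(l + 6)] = 3*l^2 + 10*l - 6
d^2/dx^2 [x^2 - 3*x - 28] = 2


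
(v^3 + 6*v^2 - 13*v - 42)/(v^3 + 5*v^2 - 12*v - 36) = (v + 7)/(v + 6)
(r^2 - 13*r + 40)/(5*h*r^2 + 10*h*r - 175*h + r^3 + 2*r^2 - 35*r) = (r - 8)/(5*h*r + 35*h + r^2 + 7*r)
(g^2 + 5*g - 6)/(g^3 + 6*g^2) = (g - 1)/g^2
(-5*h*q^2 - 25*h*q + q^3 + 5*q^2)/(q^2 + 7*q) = (-5*h*q - 25*h + q^2 + 5*q)/(q + 7)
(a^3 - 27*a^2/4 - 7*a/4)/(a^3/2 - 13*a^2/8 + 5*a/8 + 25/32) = 8*a*(4*a^2 - 27*a - 7)/(16*a^3 - 52*a^2 + 20*a + 25)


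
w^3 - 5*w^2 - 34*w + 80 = (w - 8)*(w - 2)*(w + 5)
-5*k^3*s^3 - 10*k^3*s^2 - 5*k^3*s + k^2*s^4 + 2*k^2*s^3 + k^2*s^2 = s*(-5*k + s)*(k*s + k)^2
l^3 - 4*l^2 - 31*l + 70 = (l - 7)*(l - 2)*(l + 5)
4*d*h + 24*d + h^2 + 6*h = (4*d + h)*(h + 6)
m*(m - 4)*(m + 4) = m^3 - 16*m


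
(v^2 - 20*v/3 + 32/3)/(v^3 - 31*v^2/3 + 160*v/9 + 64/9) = 3*(v - 4)/(3*v^2 - 23*v - 8)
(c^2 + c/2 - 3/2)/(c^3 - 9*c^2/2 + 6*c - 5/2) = (2*c + 3)/(2*c^2 - 7*c + 5)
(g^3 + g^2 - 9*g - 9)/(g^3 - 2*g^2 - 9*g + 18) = (g + 1)/(g - 2)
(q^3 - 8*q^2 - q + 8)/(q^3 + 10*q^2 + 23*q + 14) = (q^2 - 9*q + 8)/(q^2 + 9*q + 14)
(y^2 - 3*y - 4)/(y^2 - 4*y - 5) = (y - 4)/(y - 5)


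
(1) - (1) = 0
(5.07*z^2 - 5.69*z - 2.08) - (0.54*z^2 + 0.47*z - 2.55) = 4.53*z^2 - 6.16*z + 0.47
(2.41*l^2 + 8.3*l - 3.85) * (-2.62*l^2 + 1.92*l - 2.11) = -6.3142*l^4 - 17.1188*l^3 + 20.9379*l^2 - 24.905*l + 8.1235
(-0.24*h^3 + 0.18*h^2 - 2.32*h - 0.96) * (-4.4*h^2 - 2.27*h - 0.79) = 1.056*h^5 - 0.2472*h^4 + 9.989*h^3 + 9.3482*h^2 + 4.012*h + 0.7584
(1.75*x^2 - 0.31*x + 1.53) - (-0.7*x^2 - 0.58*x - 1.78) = 2.45*x^2 + 0.27*x + 3.31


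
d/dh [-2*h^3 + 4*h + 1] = 4 - 6*h^2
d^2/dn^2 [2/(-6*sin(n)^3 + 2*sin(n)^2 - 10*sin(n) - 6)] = (81*sin(n)^6 - 33*sin(n)^5 - 74*sin(n)^4 - 48*sin(n)^3 - 59*sin(n)^2 + 69*sin(n) - 56)/(3*sin(n)^3 - sin(n)^2 + 5*sin(n) + 3)^3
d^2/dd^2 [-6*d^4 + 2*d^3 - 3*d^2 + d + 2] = -72*d^2 + 12*d - 6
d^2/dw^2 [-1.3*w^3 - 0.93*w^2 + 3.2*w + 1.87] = -7.8*w - 1.86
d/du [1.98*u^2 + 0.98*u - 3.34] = 3.96*u + 0.98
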